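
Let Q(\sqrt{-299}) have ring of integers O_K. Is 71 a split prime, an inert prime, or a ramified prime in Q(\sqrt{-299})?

inert

-299 mod 4 = 1, hence disc K = -299 and O_K = ℤ[(1+√-299)/2].
Since gcd(71, -299) = 1 the prime 71 does not ramify.
(-299/71) = 56^35 mod 71 = 70, giving Legendre symbol -1.
(-299/71) = -1, so 71 is inert.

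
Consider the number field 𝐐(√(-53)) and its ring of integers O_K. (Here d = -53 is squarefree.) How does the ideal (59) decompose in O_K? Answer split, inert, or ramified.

-53 mod 4 = 3, hence disc K = 4·(-53) = -212 and O_K = ℤ[√-53].
disc(K) = -212 is not divisible by 59; 59 is unramified.
Euler's criterion: (-53)^29 mod 59 = 58. Thus (-53|59) = -1.
(-53/59) = -1, so 59 is inert.

remains prime (inert)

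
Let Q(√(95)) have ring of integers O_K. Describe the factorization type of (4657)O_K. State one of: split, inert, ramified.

Since 95 ≢ 1 mod 4, the ring of integers is ℤ[√95] with discriminant 4·95 = 380.
disc(K) = 380 is not divisible by 4657; 4657 is unramified.
Euler's criterion: 95^2328 mod 4657 = 1. Thus (95|4657) = 1.
d is a quadratic residue mod p, hence 4657 splits in O_K.

split — (4657) = 𝔭₁𝔭₂ with 𝔭₁ ≠ 𝔭₂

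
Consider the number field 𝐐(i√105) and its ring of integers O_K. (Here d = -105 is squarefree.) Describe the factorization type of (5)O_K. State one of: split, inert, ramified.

d = -105 ≡ 3 (mod 4), so O_K = ℤ[√-105] and disc(K) = 4d = -420.
5 divides disc(K) = -420, so 5 ramifies.

ramified — (5) = 𝔭²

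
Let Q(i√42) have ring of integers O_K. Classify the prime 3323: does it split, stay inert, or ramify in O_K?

split — (3323) = 𝔭₁𝔭₂ with 𝔭₁ ≠ 𝔭₂

d = -42 ≡ 2 (mod 4), so O_K = ℤ[√-42] and disc(K) = 4d = -168.
disc(K) = -168 is not divisible by 3323; 3323 is unramified.
Compute (-42/3323) via Euler: 3281^((3323-1)/2) mod 3323 = 1, so (-42/3323) = 1.
(-42/3323) = 1, so 3323 splits.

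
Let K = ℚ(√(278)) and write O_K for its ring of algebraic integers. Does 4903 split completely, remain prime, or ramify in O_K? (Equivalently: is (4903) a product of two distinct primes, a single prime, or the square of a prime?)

d = 278 ≡ 2 (mod 4), so O_K = ℤ[√278] and disc(K) = 4d = 1112.
disc(K) = 1112 is not divisible by 4903; 4903 is unramified.
Legendre symbol by Euler's criterion: (278/4903) ≡ 278^2451 ≡ 4902 (mod 4903), i.e. (278/4903) = -1.
Legendre symbol -1 ⇒ 4903 is inert.

inert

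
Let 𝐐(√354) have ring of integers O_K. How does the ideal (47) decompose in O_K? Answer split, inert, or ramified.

d = 354 ≡ 2 (mod 4), so O_K = ℤ[√354] and disc(K) = 4d = 1416.
47 ∤ 1416, so 47 is unramified.
Legendre symbol by Euler's criterion: (354/47) ≡ 354^23 ≡ 1 (mod 47), i.e. (354/47) = 1.
Legendre symbol 1 ⇒ 47 is split.

splits completely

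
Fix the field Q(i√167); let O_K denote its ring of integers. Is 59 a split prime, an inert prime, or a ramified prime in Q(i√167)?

inert — (59) stays prime in O_K

-167 mod 4 = 1, hence disc K = -167 and O_K = ℤ[(1+√-167)/2].
59 ∤ -167, so 59 is unramified.
Euler's criterion: (-167)^29 mod 59 = 58. Thus (-167|59) = -1.
d is a non-residue mod p, hence 59 remains inert in O_K.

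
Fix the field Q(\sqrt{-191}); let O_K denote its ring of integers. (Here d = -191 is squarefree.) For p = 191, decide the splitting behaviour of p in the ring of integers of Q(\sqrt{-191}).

ramified — (191) = 𝔭²

d = -191 ≡ 1 (mod 4), so O_K = ℤ[(1+√-191)/2] and disc(K) = d = -191.
191 divides disc(K) = -191, so 191 ramifies.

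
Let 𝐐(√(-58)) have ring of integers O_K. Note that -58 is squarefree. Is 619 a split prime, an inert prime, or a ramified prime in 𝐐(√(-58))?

d = -58 ≡ 2 (mod 4), so O_K = ℤ[√-58] and disc(K) = 4d = -232.
Since gcd(619, -232) = 1 the prime 619 does not ramify.
(-58/619) = 561^309 mod 619 = 618, giving Legendre symbol -1.
(-58/619) = -1, so 619 is inert.

inert — (619) stays prime in O_K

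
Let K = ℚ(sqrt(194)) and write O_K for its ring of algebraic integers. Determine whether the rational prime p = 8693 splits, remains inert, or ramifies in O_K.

194 mod 4 = 2, hence disc K = 4·194 = 776 and O_K = ℤ[√194].
8693 ∤ 776, so 8693 is unramified.
(194/8693) = 194^4346 mod 8693 = 1, giving Legendre symbol 1.
d is a quadratic residue mod p, hence 8693 splits in O_K.

split — (8693) = 𝔭₁𝔭₂ with 𝔭₁ ≠ 𝔭₂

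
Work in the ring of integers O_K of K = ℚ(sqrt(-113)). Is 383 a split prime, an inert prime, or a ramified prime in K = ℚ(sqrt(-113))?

Since -113 ≢ 1 mod 4, the ring of integers is ℤ[√-113] with discriminant 4·(-113) = -452.
383 ∤ -452, so 383 is unramified.
(-113/383) = 270^191 mod 383 = 382, giving Legendre symbol -1.
Legendre symbol -1 ⇒ 383 is inert.

inert — (383) stays prime in O_K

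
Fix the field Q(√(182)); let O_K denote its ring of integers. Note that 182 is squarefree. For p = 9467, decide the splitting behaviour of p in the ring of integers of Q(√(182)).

remains prime (inert)

182 mod 4 = 2, hence disc K = 4·182 = 728 and O_K = ℤ[√182].
disc(K) = 728 is not divisible by 9467; 9467 is unramified.
Euler's criterion: 182^4733 mod 9467 = 9466. Thus (182|9467) = -1.
Legendre symbol -1 ⇒ 9467 is inert.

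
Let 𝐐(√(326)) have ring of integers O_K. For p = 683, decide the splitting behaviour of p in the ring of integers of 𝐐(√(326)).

683 remains inert

326 mod 4 = 2, hence disc K = 4·326 = 1304 and O_K = ℤ[√326].
683 ∤ 1304, so 683 is unramified.
Legendre symbol by Euler's criterion: (326/683) ≡ 326^341 ≡ 682 (mod 683), i.e. (326/683) = -1.
Legendre symbol -1 ⇒ 683 is inert.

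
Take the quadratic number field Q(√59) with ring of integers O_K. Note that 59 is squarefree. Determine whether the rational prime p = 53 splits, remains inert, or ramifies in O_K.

59 mod 4 = 3, hence disc K = 4·59 = 236 and O_K = ℤ[√59].
53 ∤ 236, so 53 is unramified.
Euler's criterion: 59^26 mod 53 = 1. Thus (59|53) = 1.
(59/53) = 1, so 53 splits.

53 splits in O_K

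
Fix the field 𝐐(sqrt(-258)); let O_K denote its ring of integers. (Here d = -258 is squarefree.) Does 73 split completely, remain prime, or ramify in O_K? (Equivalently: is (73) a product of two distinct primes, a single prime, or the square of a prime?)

-258 mod 4 = 2, hence disc K = 4·(-258) = -1032 and O_K = ℤ[√-258].
disc(K) = -1032 is not divisible by 73; 73 is unramified.
(-258/73) = 34^36 mod 73 = 72, giving Legendre symbol -1.
Legendre symbol -1 ⇒ 73 is inert.

inert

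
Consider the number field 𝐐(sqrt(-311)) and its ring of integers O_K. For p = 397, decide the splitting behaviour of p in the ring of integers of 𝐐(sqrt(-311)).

p is inert

d = -311 ≡ 1 (mod 4), so O_K = ℤ[(1+√-311)/2] and disc(K) = d = -311.
disc(K) = -311 is not divisible by 397; 397 is unramified.
Legendre symbol by Euler's criterion: (-311/397) ≡ (-311)^198 ≡ 396 (mod 397), i.e. (-311/397) = -1.
d is a non-residue mod p, hence 397 remains inert in O_K.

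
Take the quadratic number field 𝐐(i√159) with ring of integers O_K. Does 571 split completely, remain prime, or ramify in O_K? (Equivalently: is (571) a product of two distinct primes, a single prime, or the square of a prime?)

d = -159 ≡ 1 (mod 4), so O_K = ℤ[(1+√-159)/2] and disc(K) = d = -159.
disc(K) = -159 is not divisible by 571; 571 is unramified.
Legendre symbol by Euler's criterion: (-159/571) ≡ (-159)^285 ≡ 570 (mod 571), i.e. (-159/571) = -1.
(-159/571) = -1, so 571 is inert.

p is inert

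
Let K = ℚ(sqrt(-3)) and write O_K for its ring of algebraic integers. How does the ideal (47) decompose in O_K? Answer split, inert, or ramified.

d = -3 ≡ 1 (mod 4), so O_K = ℤ[(1+√-3)/2] and disc(K) = d = -3.
47 ∤ -3, so 47 is unramified.
Euler's criterion: (-3)^23 mod 47 = 46. Thus (-3|47) = -1.
d is a non-residue mod p, hence 47 remains inert in O_K.

inert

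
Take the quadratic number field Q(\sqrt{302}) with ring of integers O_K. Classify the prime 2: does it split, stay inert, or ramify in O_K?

ramified

302 mod 4 = 2, hence disc K = 4·302 = 1208 and O_K = ℤ[√302].
disc(K) = 1208 = 2·604, so p = 2 is ramified.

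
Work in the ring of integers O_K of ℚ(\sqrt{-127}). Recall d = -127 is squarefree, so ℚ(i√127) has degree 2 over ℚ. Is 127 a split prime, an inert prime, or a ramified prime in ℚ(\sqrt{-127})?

d = -127 ≡ 1 (mod 4), so O_K = ℤ[(1+√-127)/2] and disc(K) = d = -127.
disc(K) = -127 = 127·(-1), so p = 127 is ramified.

ramified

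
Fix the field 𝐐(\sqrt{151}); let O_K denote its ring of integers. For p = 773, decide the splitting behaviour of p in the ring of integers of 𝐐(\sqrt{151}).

151 mod 4 = 3, hence disc K = 4·151 = 604 and O_K = ℤ[√151].
773 ∤ 604, so 773 is unramified.
(151/773) = 151^386 mod 773 = 1, giving Legendre symbol 1.
Legendre symbol 1 ⇒ 773 is split.

split — (773) = 𝔭₁𝔭₂ with 𝔭₁ ≠ 𝔭₂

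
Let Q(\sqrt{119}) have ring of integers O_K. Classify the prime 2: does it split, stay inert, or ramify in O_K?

ramified

119 mod 4 = 3, hence disc K = 4·119 = 476 and O_K = ℤ[√119].
disc(K) = 476 = 2·238, so p = 2 is ramified.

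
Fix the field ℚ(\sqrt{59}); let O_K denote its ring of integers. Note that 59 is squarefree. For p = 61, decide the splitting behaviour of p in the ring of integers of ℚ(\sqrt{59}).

d = 59 ≡ 3 (mod 4), so O_K = ℤ[√59] and disc(K) = 4d = 236.
Since gcd(61, 236) = 1 the prime 61 does not ramify.
Compute (59/61) via Euler: 59^((61-1)/2) mod 61 = 60, so (59/61) = -1.
Legendre symbol -1 ⇒ 61 is inert.

inert — (61) stays prime in O_K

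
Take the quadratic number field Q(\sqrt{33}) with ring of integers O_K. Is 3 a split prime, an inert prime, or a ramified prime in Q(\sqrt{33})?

Since 33 ≡ 1 mod 4, the ring of integers is ℤ[(1+√33)/2] with discriminant 33.
disc(K) = 33 = 3·11, so p = 3 is ramified.

ramified — (3) = 𝔭²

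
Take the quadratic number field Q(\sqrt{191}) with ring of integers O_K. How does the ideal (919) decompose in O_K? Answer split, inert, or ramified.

d = 191 ≡ 3 (mod 4), so O_K = ℤ[√191] and disc(K) = 4d = 764.
disc(K) = 764 is not divisible by 919; 919 is unramified.
Euler's criterion: 191^459 mod 919 = 1. Thus (191|919) = 1.
(191/919) = 1, so 919 splits.

919 splits in O_K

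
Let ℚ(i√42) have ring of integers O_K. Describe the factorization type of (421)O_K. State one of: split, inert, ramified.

p is inert

Since -42 ≢ 1 mod 4, the ring of integers is ℤ[√-42] with discriminant 4·(-42) = -168.
disc(K) = -168 is not divisible by 421; 421 is unramified.
(-42/421) = 379^210 mod 421 = 420, giving Legendre symbol -1.
(-42/421) = -1, so 421 is inert.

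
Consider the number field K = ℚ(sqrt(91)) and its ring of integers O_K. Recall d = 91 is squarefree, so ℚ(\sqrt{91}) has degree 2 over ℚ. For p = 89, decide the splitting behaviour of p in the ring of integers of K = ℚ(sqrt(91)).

Since 91 ≢ 1 mod 4, the ring of integers is ℤ[√91] with discriminant 4·91 = 364.
Since gcd(89, 364) = 1 the prime 89 does not ramify.
Euler's criterion: 91^44 mod 89 = 1. Thus (91|89) = 1.
(91/89) = 1, so 89 splits.

splits completely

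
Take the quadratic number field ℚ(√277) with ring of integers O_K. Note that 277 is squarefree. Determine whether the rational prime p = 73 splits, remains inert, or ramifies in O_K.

d = 277 ≡ 1 (mod 4), so O_K = ℤ[(1+√277)/2] and disc(K) = d = 277.
73 ∤ 277, so 73 is unramified.
(277/73) = 58^36 mod 73 = 72, giving Legendre symbol -1.
Legendre symbol -1 ⇒ 73 is inert.

73 remains inert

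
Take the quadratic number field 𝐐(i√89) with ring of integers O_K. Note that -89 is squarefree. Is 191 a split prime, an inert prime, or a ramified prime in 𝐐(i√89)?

191 splits in O_K

Since -89 ≢ 1 mod 4, the ring of integers is ℤ[√-89] with discriminant 4·(-89) = -356.
191 ∤ -356, so 191 is unramified.
Euler's criterion: (-89)^95 mod 191 = 1. Thus (-89|191) = 1.
Legendre symbol 1 ⇒ 191 is split.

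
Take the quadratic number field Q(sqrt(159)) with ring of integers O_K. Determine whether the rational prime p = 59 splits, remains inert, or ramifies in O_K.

splits completely

d = 159 ≡ 3 (mod 4), so O_K = ℤ[√159] and disc(K) = 4d = 636.
Since gcd(59, 636) = 1 the prime 59 does not ramify.
Compute (159/59) via Euler: 41^((59-1)/2) mod 59 = 1, so (159/59) = 1.
Legendre symbol 1 ⇒ 59 is split.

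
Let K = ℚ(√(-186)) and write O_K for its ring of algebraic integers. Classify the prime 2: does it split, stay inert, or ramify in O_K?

ramifies in O_K

d = -186 ≡ 2 (mod 4), so O_K = ℤ[√-186] and disc(K) = 4d = -744.
Ramification test: 2 | -744. The prime 2 ramifies in K.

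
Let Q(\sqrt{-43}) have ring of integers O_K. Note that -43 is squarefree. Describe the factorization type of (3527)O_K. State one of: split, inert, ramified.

-43 mod 4 = 1, hence disc K = -43 and O_K = ℤ[(1+√-43)/2].
3527 ∤ -43, so 3527 is unramified.
Compute (-43/3527) via Euler: 3484^((3527-1)/2) mod 3527 = 1, so (-43/3527) = 1.
(-43/3527) = 1, so 3527 splits.

split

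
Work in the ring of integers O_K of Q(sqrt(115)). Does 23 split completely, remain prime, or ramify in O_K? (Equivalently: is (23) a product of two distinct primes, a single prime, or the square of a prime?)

ramified — (23) = 𝔭²

Since 115 ≢ 1 mod 4, the ring of integers is ℤ[√115] with discriminant 4·115 = 460.
Ramification test: 23 | 460. The prime 23 ramifies in K.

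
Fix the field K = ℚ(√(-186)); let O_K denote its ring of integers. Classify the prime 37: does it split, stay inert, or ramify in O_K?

37 splits in O_K

d = -186 ≡ 2 (mod 4), so O_K = ℤ[√-186] and disc(K) = 4d = -744.
Since gcd(37, -744) = 1 the prime 37 does not ramify.
Compute (-186/37) via Euler: 36^((37-1)/2) mod 37 = 1, so (-186/37) = 1.
d is a quadratic residue mod p, hence 37 splits in O_K.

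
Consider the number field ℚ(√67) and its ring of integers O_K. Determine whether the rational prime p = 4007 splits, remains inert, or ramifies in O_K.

4007 remains inert

67 mod 4 = 3, hence disc K = 4·67 = 268 and O_K = ℤ[√67].
Since gcd(4007, 268) = 1 the prime 4007 does not ramify.
Compute (67/4007) via Euler: 67^((4007-1)/2) mod 4007 = 4006, so (67/4007) = -1.
(67/4007) = -1, so 4007 is inert.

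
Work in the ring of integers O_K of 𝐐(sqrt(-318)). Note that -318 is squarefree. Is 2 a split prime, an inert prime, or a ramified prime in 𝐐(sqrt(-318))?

-318 mod 4 = 2, hence disc K = 4·(-318) = -1272 and O_K = ℤ[√-318].
2 divides disc(K) = -1272, so 2 ramifies.

ramified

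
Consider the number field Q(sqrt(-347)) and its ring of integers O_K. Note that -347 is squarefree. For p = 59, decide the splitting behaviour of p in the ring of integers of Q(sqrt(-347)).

Since -347 ≡ 1 mod 4, the ring of integers is ℤ[(1+√-347)/2] with discriminant -347.
disc(K) = -347 is not divisible by 59; 59 is unramified.
Legendre symbol by Euler's criterion: (-347/59) ≡ (-347)^29 ≡ 1 (mod 59), i.e. (-347/59) = 1.
(-347/59) = 1, so 59 splits.

split — (59) = 𝔭₁𝔭₂ with 𝔭₁ ≠ 𝔭₂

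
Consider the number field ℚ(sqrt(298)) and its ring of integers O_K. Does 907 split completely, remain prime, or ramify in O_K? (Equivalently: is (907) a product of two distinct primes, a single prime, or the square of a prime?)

d = 298 ≡ 2 (mod 4), so O_K = ℤ[√298] and disc(K) = 4d = 1192.
disc(K) = 1192 is not divisible by 907; 907 is unramified.
Euler's criterion: 298^453 mod 907 = 1. Thus (298|907) = 1.
(298/907) = 1, so 907 splits.

split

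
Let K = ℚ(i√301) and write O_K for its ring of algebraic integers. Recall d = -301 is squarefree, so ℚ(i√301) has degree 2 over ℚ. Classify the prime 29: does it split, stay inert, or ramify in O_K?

29 remains inert

-301 mod 4 = 3, hence disc K = 4·(-301) = -1204 and O_K = ℤ[√-301].
29 ∤ -1204, so 29 is unramified.
(-301/29) = 18^14 mod 29 = 28, giving Legendre symbol -1.
(-301/29) = -1, so 29 is inert.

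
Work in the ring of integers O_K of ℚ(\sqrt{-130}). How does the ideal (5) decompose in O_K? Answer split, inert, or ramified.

Since -130 ≢ 1 mod 4, the ring of integers is ℤ[√-130] with discriminant 4·(-130) = -520.
disc(K) = -520 = 5·(-104), so p = 5 is ramified.

5 is ramified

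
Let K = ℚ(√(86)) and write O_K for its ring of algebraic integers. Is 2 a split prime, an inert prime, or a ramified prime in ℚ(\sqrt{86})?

Since 86 ≢ 1 mod 4, the ring of integers is ℤ[√86] with discriminant 4·86 = 344.
Ramification test: 2 | 344. The prime 2 ramifies in K.

ramified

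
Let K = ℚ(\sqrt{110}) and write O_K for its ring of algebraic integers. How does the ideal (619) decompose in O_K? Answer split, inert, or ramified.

619 splits in O_K

d = 110 ≡ 2 (mod 4), so O_K = ℤ[√110] and disc(K) = 4d = 440.
619 ∤ 440, so 619 is unramified.
(110/619) = 110^309 mod 619 = 1, giving Legendre symbol 1.
d is a quadratic residue mod p, hence 619 splits in O_K.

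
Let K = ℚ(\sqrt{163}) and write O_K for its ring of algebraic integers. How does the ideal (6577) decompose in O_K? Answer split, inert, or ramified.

6577 splits in O_K

163 mod 4 = 3, hence disc K = 4·163 = 652 and O_K = ℤ[√163].
disc(K) = 652 is not divisible by 6577; 6577 is unramified.
(163/6577) = 163^3288 mod 6577 = 1, giving Legendre symbol 1.
(163/6577) = 1, so 6577 splits.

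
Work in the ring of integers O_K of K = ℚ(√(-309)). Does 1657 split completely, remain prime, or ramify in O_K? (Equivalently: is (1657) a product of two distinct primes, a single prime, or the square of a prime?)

splits completely

d = -309 ≡ 3 (mod 4), so O_K = ℤ[√-309] and disc(K) = 4d = -1236.
1657 ∤ -1236, so 1657 is unramified.
Compute (-309/1657) via Euler: 1348^((1657-1)/2) mod 1657 = 1, so (-309/1657) = 1.
d is a quadratic residue mod p, hence 1657 splits in O_K.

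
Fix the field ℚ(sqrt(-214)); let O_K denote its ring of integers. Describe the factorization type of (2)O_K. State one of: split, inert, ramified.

Since -214 ≢ 1 mod 4, the ring of integers is ℤ[√-214] with discriminant 4·(-214) = -856.
disc(K) = -856 = 2·(-428), so p = 2 is ramified.

ramifies in O_K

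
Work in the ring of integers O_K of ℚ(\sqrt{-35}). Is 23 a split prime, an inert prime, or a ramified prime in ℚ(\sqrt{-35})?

23 remains inert

d = -35 ≡ 1 (mod 4), so O_K = ℤ[(1+√-35)/2] and disc(K) = d = -35.
disc(K) = -35 is not divisible by 23; 23 is unramified.
Euler's criterion: (-35)^11 mod 23 = 22. Thus (-35|23) = -1.
d is a non-residue mod p, hence 23 remains inert in O_K.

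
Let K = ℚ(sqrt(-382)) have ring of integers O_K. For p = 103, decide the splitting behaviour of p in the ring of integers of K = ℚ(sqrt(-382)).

-382 mod 4 = 2, hence disc K = 4·(-382) = -1528 and O_K = ℤ[√-382].
disc(K) = -1528 is not divisible by 103; 103 is unramified.
Compute (-382/103) via Euler: 30^((103-1)/2) mod 103 = 1, so (-382/103) = 1.
(-382/103) = 1, so 103 splits.

103 splits in O_K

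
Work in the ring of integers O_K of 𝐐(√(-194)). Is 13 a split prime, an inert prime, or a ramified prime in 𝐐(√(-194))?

d = -194 ≡ 2 (mod 4), so O_K = ℤ[√-194] and disc(K) = 4d = -776.
Since gcd(13, -776) = 1 the prime 13 does not ramify.
Legendre symbol by Euler's criterion: (-194/13) ≡ (-194)^6 ≡ 1 (mod 13), i.e. (-194/13) = 1.
(-194/13) = 1, so 13 splits.

p splits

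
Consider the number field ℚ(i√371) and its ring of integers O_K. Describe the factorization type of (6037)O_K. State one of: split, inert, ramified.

-371 mod 4 = 1, hence disc K = -371 and O_K = ℤ[(1+√-371)/2].
6037 ∤ -371, so 6037 is unramified.
Legendre symbol by Euler's criterion: (-371/6037) ≡ (-371)^3018 ≡ 1 (mod 6037), i.e. (-371/6037) = 1.
d is a quadratic residue mod p, hence 6037 splits in O_K.

split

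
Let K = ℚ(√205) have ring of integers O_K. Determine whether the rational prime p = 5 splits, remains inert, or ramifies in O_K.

205 mod 4 = 1, hence disc K = 205 and O_K = ℤ[(1+√205)/2].
Ramification test: 5 | 205. The prime 5 ramifies in K.

p ramifies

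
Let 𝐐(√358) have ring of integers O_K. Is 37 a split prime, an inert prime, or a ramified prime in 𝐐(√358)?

split

358 mod 4 = 2, hence disc K = 4·358 = 1432 and O_K = ℤ[√358].
Since gcd(37, 1432) = 1 the prime 37 does not ramify.
Compute (358/37) via Euler: 25^((37-1)/2) mod 37 = 1, so (358/37) = 1.
(358/37) = 1, so 37 splits.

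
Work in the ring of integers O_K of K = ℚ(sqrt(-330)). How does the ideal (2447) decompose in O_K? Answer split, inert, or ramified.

Since -330 ≢ 1 mod 4, the ring of integers is ℤ[√-330] with discriminant 4·(-330) = -1320.
2447 ∤ -1320, so 2447 is unramified.
Legendre symbol by Euler's criterion: (-330/2447) ≡ (-330)^1223 ≡ 2446 (mod 2447), i.e. (-330/2447) = -1.
d is a non-residue mod p, hence 2447 remains inert in O_K.

remains prime (inert)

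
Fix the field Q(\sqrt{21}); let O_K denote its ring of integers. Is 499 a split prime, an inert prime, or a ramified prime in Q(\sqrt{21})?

split

Since 21 ≡ 1 mod 4, the ring of integers is ℤ[(1+√21)/2] with discriminant 21.
Since gcd(499, 21) = 1 the prime 499 does not ramify.
Legendre symbol by Euler's criterion: (21/499) ≡ 21^249 ≡ 1 (mod 499), i.e. (21/499) = 1.
(21/499) = 1, so 499 splits.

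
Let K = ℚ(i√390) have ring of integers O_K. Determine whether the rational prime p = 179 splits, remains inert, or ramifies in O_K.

179 splits in O_K

d = -390 ≡ 2 (mod 4), so O_K = ℤ[√-390] and disc(K) = 4d = -1560.
Since gcd(179, -1560) = 1 the prime 179 does not ramify.
(-390/179) = 147^89 mod 179 = 1, giving Legendre symbol 1.
d is a quadratic residue mod p, hence 179 splits in O_K.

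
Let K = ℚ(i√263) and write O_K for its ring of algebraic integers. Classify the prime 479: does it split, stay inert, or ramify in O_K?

d = -263 ≡ 1 (mod 4), so O_K = ℤ[(1+√-263)/2] and disc(K) = d = -263.
disc(K) = -263 is not divisible by 479; 479 is unramified.
Compute (-263/479) via Euler: 216^((479-1)/2) mod 479 = 1, so (-263/479) = 1.
d is a quadratic residue mod p, hence 479 splits in O_K.

split — (479) = 𝔭₁𝔭₂ with 𝔭₁ ≠ 𝔭₂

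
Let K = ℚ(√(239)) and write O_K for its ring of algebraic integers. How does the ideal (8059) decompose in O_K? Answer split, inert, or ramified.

d = 239 ≡ 3 (mod 4), so O_K = ℤ[√239] and disc(K) = 4d = 956.
disc(K) = 956 is not divisible by 8059; 8059 is unramified.
Euler's criterion: 239^4029 mod 8059 = 1. Thus (239|8059) = 1.
(239/8059) = 1, so 8059 splits.

splits completely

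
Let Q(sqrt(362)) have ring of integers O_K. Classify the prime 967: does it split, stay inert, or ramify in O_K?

split — (967) = 𝔭₁𝔭₂ with 𝔭₁ ≠ 𝔭₂

Since 362 ≢ 1 mod 4, the ring of integers is ℤ[√362] with discriminant 4·362 = 1448.
Since gcd(967, 1448) = 1 the prime 967 does not ramify.
Compute (362/967) via Euler: 362^((967-1)/2) mod 967 = 1, so (362/967) = 1.
Legendre symbol 1 ⇒ 967 is split.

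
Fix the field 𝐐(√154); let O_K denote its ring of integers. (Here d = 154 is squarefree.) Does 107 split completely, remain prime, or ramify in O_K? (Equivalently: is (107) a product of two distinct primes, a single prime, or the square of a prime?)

split

154 mod 4 = 2, hence disc K = 4·154 = 616 and O_K = ℤ[√154].
disc(K) = 616 is not divisible by 107; 107 is unramified.
(154/107) = 47^53 mod 107 = 1, giving Legendre symbol 1.
Legendre symbol 1 ⇒ 107 is split.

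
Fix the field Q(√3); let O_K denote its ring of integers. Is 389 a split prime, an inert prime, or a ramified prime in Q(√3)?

389 remains inert

d = 3 ≡ 3 (mod 4), so O_K = ℤ[√3] and disc(K) = 4d = 12.
Since gcd(389, 12) = 1 the prime 389 does not ramify.
(3/389) = 3^194 mod 389 = 388, giving Legendre symbol -1.
Legendre symbol -1 ⇒ 389 is inert.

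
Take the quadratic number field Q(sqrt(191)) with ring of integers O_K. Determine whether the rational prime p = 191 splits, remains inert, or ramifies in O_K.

ramified

191 mod 4 = 3, hence disc K = 4·191 = 764 and O_K = ℤ[√191].
Ramification test: 191 | 764. The prime 191 ramifies in K.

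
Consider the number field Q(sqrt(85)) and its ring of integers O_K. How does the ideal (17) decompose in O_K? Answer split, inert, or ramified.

ramified — (17) = 𝔭²

d = 85 ≡ 1 (mod 4), so O_K = ℤ[(1+√85)/2] and disc(K) = d = 85.
Ramification test: 17 | 85. The prime 17 ramifies in K.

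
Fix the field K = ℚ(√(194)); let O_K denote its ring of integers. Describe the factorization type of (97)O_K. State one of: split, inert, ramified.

p ramifies

194 mod 4 = 2, hence disc K = 4·194 = 776 and O_K = ℤ[√194].
Ramification test: 97 | 776. The prime 97 ramifies in K.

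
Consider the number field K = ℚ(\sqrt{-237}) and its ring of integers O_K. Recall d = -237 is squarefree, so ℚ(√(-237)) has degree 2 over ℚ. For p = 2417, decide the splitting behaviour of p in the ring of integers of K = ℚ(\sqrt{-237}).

Since -237 ≢ 1 mod 4, the ring of integers is ℤ[√-237] with discriminant 4·(-237) = -948.
2417 ∤ -948, so 2417 is unramified.
Legendre symbol by Euler's criterion: (-237/2417) ≡ (-237)^1208 ≡ 1 (mod 2417), i.e. (-237/2417) = 1.
d is a quadratic residue mod p, hence 2417 splits in O_K.

split — (2417) = 𝔭₁𝔭₂ with 𝔭₁ ≠ 𝔭₂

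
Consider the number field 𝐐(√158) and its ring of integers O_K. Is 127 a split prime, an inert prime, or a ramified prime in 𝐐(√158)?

split

158 mod 4 = 2, hence disc K = 4·158 = 632 and O_K = ℤ[√158].
Since gcd(127, 632) = 1 the prime 127 does not ramify.
Euler's criterion: 158^63 mod 127 = 1. Thus (158|127) = 1.
d is a quadratic residue mod p, hence 127 splits in O_K.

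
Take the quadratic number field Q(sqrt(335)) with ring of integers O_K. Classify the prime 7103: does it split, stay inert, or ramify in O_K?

335 mod 4 = 3, hence disc K = 4·335 = 1340 and O_K = ℤ[√335].
disc(K) = 1340 is not divisible by 7103; 7103 is unramified.
Compute (335/7103) via Euler: 335^((7103-1)/2) mod 7103 = 1, so (335/7103) = 1.
Legendre symbol 1 ⇒ 7103 is split.

p splits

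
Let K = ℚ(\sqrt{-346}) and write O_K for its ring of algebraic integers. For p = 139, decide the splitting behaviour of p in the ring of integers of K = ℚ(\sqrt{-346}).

-346 mod 4 = 2, hence disc K = 4·(-346) = -1384 and O_K = ℤ[√-346].
disc(K) = -1384 is not divisible by 139; 139 is unramified.
Compute (-346/139) via Euler: 71^((139-1)/2) mod 139 = 1, so (-346/139) = 1.
(-346/139) = 1, so 139 splits.

split — (139) = 𝔭₁𝔭₂ with 𝔭₁ ≠ 𝔭₂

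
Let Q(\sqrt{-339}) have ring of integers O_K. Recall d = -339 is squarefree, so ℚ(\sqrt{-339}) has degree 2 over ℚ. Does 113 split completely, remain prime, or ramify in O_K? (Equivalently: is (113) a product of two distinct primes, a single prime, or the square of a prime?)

113 is ramified

d = -339 ≡ 1 (mod 4), so O_K = ℤ[(1+√-339)/2] and disc(K) = d = -339.
disc(K) = -339 = 113·(-3), so p = 113 is ramified.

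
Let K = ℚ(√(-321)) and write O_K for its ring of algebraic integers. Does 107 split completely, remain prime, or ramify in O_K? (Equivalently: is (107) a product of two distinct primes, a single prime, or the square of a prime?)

ramifies in O_K

-321 mod 4 = 3, hence disc K = 4·(-321) = -1284 and O_K = ℤ[√-321].
disc(K) = -1284 = 107·(-12), so p = 107 is ramified.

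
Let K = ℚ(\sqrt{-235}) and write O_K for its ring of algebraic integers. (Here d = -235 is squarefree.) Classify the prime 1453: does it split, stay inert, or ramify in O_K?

p splits

-235 mod 4 = 1, hence disc K = -235 and O_K = ℤ[(1+√-235)/2].
1453 ∤ -235, so 1453 is unramified.
Legendre symbol by Euler's criterion: (-235/1453) ≡ (-235)^726 ≡ 1 (mod 1453), i.e. (-235/1453) = 1.
(-235/1453) = 1, so 1453 splits.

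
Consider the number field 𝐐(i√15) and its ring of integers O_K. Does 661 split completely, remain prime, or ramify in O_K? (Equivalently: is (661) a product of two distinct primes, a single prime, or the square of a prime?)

d = -15 ≡ 1 (mod 4), so O_K = ℤ[(1+√-15)/2] and disc(K) = d = -15.
disc(K) = -15 is not divisible by 661; 661 is unramified.
Compute (-15/661) via Euler: 646^((661-1)/2) mod 661 = 1, so (-15/661) = 1.
(-15/661) = 1, so 661 splits.

splits completely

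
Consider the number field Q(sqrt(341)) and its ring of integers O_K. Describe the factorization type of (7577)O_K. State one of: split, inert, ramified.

d = 341 ≡ 1 (mod 4), so O_K = ℤ[(1+√341)/2] and disc(K) = d = 341.
disc(K) = 341 is not divisible by 7577; 7577 is unramified.
Euler's criterion: 341^3788 mod 7577 = 7576. Thus (341|7577) = -1.
d is a non-residue mod p, hence 7577 remains inert in O_K.

7577 remains inert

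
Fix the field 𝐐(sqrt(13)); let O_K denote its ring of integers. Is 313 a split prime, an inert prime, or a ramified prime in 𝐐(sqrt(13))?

d = 13 ≡ 1 (mod 4), so O_K = ℤ[(1+√13)/2] and disc(K) = d = 13.
313 ∤ 13, so 313 is unramified.
(13/313) = 13^156 mod 313 = 1, giving Legendre symbol 1.
(13/313) = 1, so 313 splits.

split — (313) = 𝔭₁𝔭₂ with 𝔭₁ ≠ 𝔭₂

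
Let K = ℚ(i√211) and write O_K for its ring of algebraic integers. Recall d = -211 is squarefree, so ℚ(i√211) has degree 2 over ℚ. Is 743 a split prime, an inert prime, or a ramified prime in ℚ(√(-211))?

Since -211 ≡ 1 mod 4, the ring of integers is ℤ[(1+√-211)/2] with discriminant -211.
743 ∤ -211, so 743 is unramified.
(-211/743) = 532^371 mod 743 = 742, giving Legendre symbol -1.
Legendre symbol -1 ⇒ 743 is inert.

remains prime (inert)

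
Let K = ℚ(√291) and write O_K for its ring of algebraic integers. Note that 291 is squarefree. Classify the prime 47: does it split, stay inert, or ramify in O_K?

d = 291 ≡ 3 (mod 4), so O_K = ℤ[√291] and disc(K) = 4d = 1164.
Since gcd(47, 1164) = 1 the prime 47 does not ramify.
Legendre symbol by Euler's criterion: (291/47) ≡ 291^23 ≡ 1 (mod 47), i.e. (291/47) = 1.
(291/47) = 1, so 47 splits.

split — (47) = 𝔭₁𝔭₂ with 𝔭₁ ≠ 𝔭₂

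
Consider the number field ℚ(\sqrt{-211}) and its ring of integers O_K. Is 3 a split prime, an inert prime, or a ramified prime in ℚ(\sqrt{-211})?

-211 mod 4 = 1, hence disc K = -211 and O_K = ℤ[(1+√-211)/2].
3 ∤ -211, so 3 is unramified.
Euler's criterion: (-211)^1 mod 3 = 2. Thus (-211|3) = -1.
Legendre symbol -1 ⇒ 3 is inert.

inert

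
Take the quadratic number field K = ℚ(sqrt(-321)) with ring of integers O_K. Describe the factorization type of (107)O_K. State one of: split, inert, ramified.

Since -321 ≢ 1 mod 4, the ring of integers is ℤ[√-321] with discriminant 4·(-321) = -1284.
107 divides disc(K) = -1284, so 107 ramifies.

107 is ramified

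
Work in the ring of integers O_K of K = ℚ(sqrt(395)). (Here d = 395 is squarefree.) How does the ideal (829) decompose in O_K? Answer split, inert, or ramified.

remains prime (inert)

d = 395 ≡ 3 (mod 4), so O_K = ℤ[√395] and disc(K) = 4d = 1580.
829 ∤ 1580, so 829 is unramified.
Legendre symbol by Euler's criterion: (395/829) ≡ 395^414 ≡ 828 (mod 829), i.e. (395/829) = -1.
(395/829) = -1, so 829 is inert.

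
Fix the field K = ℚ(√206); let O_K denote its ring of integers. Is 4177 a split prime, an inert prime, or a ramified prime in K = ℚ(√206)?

Since 206 ≢ 1 mod 4, the ring of integers is ℤ[√206] with discriminant 4·206 = 824.
4177 ∤ 824, so 4177 is unramified.
Compute (206/4177) via Euler: 206^((4177-1)/2) mod 4177 = 4176, so (206/4177) = -1.
d is a non-residue mod p, hence 4177 remains inert in O_K.

inert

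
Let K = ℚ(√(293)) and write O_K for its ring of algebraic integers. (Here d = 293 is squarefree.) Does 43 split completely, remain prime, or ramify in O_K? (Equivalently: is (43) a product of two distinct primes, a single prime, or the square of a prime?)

d = 293 ≡ 1 (mod 4), so O_K = ℤ[(1+√293)/2] and disc(K) = d = 293.
Since gcd(43, 293) = 1 the prime 43 does not ramify.
Euler's criterion: 293^21 mod 43 = 1. Thus (293|43) = 1.
(293/43) = 1, so 43 splits.

split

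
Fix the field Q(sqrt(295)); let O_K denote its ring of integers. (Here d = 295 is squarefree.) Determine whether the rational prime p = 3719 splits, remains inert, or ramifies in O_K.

Since 295 ≢ 1 mod 4, the ring of integers is ℤ[√295] with discriminant 4·295 = 1180.
3719 ∤ 1180, so 3719 is unramified.
Compute (295/3719) via Euler: 295^((3719-1)/2) mod 3719 = 1, so (295/3719) = 1.
Legendre symbol 1 ⇒ 3719 is split.

p splits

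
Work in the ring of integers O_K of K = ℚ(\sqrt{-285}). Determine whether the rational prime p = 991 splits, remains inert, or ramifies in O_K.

split — (991) = 𝔭₁𝔭₂ with 𝔭₁ ≠ 𝔭₂

d = -285 ≡ 3 (mod 4), so O_K = ℤ[√-285] and disc(K) = 4d = -1140.
991 ∤ -1140, so 991 is unramified.
Legendre symbol by Euler's criterion: (-285/991) ≡ (-285)^495 ≡ 1 (mod 991), i.e. (-285/991) = 1.
d is a quadratic residue mod p, hence 991 splits in O_K.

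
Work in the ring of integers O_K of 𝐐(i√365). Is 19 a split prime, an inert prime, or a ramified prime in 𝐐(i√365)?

p is inert

-365 mod 4 = 3, hence disc K = 4·(-365) = -1460 and O_K = ℤ[√-365].
Since gcd(19, -1460) = 1 the prime 19 does not ramify.
Compute (-365/19) via Euler: 15^((19-1)/2) mod 19 = 18, so (-365/19) = -1.
(-365/19) = -1, so 19 is inert.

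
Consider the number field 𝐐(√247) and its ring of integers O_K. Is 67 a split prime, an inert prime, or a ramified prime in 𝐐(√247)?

inert

d = 247 ≡ 3 (mod 4), so O_K = ℤ[√247] and disc(K) = 4d = 988.
67 ∤ 988, so 67 is unramified.
Compute (247/67) via Euler: 46^((67-1)/2) mod 67 = 66, so (247/67) = -1.
d is a non-residue mod p, hence 67 remains inert in O_K.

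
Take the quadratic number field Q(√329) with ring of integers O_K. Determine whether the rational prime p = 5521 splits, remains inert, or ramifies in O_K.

p splits

Since 329 ≡ 1 mod 4, the ring of integers is ℤ[(1+√329)/2] with discriminant 329.
disc(K) = 329 is not divisible by 5521; 5521 is unramified.
Euler's criterion: 329^2760 mod 5521 = 1. Thus (329|5521) = 1.
d is a quadratic residue mod p, hence 5521 splits in O_K.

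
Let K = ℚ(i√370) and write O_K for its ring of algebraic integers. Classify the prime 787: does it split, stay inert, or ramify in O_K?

787 remains inert

-370 mod 4 = 2, hence disc K = 4·(-370) = -1480 and O_K = ℤ[√-370].
disc(K) = -1480 is not divisible by 787; 787 is unramified.
Legendre symbol by Euler's criterion: (-370/787) ≡ (-370)^393 ≡ 786 (mod 787), i.e. (-370/787) = -1.
Legendre symbol -1 ⇒ 787 is inert.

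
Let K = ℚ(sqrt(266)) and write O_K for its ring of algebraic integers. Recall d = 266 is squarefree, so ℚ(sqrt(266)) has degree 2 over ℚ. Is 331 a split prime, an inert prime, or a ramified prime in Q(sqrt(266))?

splits completely

d = 266 ≡ 2 (mod 4), so O_K = ℤ[√266] and disc(K) = 4d = 1064.
disc(K) = 1064 is not divisible by 331; 331 is unramified.
Compute (266/331) via Euler: 266^((331-1)/2) mod 331 = 1, so (266/331) = 1.
d is a quadratic residue mod p, hence 331 splits in O_K.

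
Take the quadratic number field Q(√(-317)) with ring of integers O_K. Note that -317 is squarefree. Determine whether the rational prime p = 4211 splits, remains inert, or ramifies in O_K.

4211 remains inert

d = -317 ≡ 3 (mod 4), so O_K = ℤ[√-317] and disc(K) = 4d = -1268.
disc(K) = -1268 is not divisible by 4211; 4211 is unramified.
Compute (-317/4211) via Euler: 3894^((4211-1)/2) mod 4211 = 4210, so (-317/4211) = -1.
(-317/4211) = -1, so 4211 is inert.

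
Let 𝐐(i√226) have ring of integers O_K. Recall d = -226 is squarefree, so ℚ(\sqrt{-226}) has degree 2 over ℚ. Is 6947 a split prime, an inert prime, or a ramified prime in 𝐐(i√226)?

remains prime (inert)

-226 mod 4 = 2, hence disc K = 4·(-226) = -904 and O_K = ℤ[√-226].
Since gcd(6947, -904) = 1 the prime 6947 does not ramify.
Compute (-226/6947) via Euler: 6721^((6947-1)/2) mod 6947 = 6946, so (-226/6947) = -1.
d is a non-residue mod p, hence 6947 remains inert in O_K.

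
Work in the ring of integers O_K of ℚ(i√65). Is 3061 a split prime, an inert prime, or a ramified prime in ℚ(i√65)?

-65 mod 4 = 3, hence disc K = 4·(-65) = -260 and O_K = ℤ[√-65].
Since gcd(3061, -260) = 1 the prime 3061 does not ramify.
Euler's criterion: (-65)^1530 mod 3061 = 3060. Thus (-65|3061) = -1.
Legendre symbol -1 ⇒ 3061 is inert.

p is inert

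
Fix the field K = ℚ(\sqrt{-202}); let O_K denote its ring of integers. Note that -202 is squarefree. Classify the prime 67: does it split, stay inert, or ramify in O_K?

67 remains inert

d = -202 ≡ 2 (mod 4), so O_K = ℤ[√-202] and disc(K) = 4d = -808.
67 ∤ -808, so 67 is unramified.
Compute (-202/67) via Euler: 66^((67-1)/2) mod 67 = 66, so (-202/67) = -1.
(-202/67) = -1, so 67 is inert.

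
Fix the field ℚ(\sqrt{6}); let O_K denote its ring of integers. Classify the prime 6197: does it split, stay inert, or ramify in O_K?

Since 6 ≢ 1 mod 4, the ring of integers is ℤ[√6] with discriminant 4·6 = 24.
6197 ∤ 24, so 6197 is unramified.
Euler's criterion: 6^3098 mod 6197 = 1. Thus (6|6197) = 1.
(6/6197) = 1, so 6197 splits.

p splits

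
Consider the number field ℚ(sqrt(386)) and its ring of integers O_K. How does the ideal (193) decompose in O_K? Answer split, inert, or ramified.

386 mod 4 = 2, hence disc K = 4·386 = 1544 and O_K = ℤ[√386].
193 divides disc(K) = 1544, so 193 ramifies.

ramifies in O_K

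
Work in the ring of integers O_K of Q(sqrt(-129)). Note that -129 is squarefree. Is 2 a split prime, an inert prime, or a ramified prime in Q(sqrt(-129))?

ramified

-129 mod 4 = 3, hence disc K = 4·(-129) = -516 and O_K = ℤ[√-129].
Ramification test: 2 | -516. The prime 2 ramifies in K.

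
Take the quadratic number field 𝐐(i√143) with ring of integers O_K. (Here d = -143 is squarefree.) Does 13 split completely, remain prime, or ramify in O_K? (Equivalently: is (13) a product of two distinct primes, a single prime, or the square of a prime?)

ramified

d = -143 ≡ 1 (mod 4), so O_K = ℤ[(1+√-143)/2] and disc(K) = d = -143.
disc(K) = -143 = 13·(-11), so p = 13 is ramified.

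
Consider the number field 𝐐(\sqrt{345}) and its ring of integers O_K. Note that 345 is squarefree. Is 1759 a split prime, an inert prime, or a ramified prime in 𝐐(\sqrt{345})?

inert

Since 345 ≡ 1 mod 4, the ring of integers is ℤ[(1+√345)/2] with discriminant 345.
disc(K) = 345 is not divisible by 1759; 1759 is unramified.
Compute (345/1759) via Euler: 345^((1759-1)/2) mod 1759 = 1758, so (345/1759) = -1.
(345/1759) = -1, so 1759 is inert.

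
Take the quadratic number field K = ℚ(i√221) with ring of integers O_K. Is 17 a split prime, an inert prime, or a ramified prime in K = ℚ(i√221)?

d = -221 ≡ 3 (mod 4), so O_K = ℤ[√-221] and disc(K) = 4d = -884.
Ramification test: 17 | -884. The prime 17 ramifies in K.

ramified — (17) = 𝔭²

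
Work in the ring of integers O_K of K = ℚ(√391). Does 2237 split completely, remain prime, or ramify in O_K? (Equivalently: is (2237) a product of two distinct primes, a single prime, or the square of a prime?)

remains prime (inert)

d = 391 ≡ 3 (mod 4), so O_K = ℤ[√391] and disc(K) = 4d = 1564.
disc(K) = 1564 is not divisible by 2237; 2237 is unramified.
Compute (391/2237) via Euler: 391^((2237-1)/2) mod 2237 = 2236, so (391/2237) = -1.
d is a non-residue mod p, hence 2237 remains inert in O_K.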